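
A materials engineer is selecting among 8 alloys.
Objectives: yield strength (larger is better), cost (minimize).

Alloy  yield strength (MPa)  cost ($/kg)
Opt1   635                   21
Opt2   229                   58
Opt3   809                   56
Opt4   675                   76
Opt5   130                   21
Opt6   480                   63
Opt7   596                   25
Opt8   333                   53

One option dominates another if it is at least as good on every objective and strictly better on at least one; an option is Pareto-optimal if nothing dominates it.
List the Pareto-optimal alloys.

Opt1, Opt3

Opt1: not dominated.
Opt2: dominated by Opt1 (yield strength 635≥229, cost 21≤58).
Opt3: not dominated (best yield strength).
Opt4: dominated by Opt3 (yield strength 809≥675, cost 56≤76).
Opt5: dominated by Opt1 (yield strength 635≥130, cost 21≤21).
Opt6: dominated by Opt1 (yield strength 635≥480, cost 21≤63).
Opt7: dominated by Opt1 (yield strength 635≥596, cost 21≤25).
Opt8: dominated by Opt1 (yield strength 635≥333, cost 21≤53).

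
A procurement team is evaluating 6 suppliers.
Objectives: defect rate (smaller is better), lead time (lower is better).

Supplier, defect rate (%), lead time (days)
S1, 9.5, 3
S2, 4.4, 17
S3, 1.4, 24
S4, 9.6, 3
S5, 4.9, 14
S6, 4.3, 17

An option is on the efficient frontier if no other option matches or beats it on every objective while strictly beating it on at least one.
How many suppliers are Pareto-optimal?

4

S1: not dominated.
S2: dominated by S6 (defect rate 4.3≤4.4, lead time 17≤17).
S3: not dominated (best defect rate).
S4: dominated by S1 (defect rate 9.5≤9.6, lead time 3≤3).
S5: not dominated.
S6: not dominated.
Pareto-optimal: S1, S3, S5, S6 → 4.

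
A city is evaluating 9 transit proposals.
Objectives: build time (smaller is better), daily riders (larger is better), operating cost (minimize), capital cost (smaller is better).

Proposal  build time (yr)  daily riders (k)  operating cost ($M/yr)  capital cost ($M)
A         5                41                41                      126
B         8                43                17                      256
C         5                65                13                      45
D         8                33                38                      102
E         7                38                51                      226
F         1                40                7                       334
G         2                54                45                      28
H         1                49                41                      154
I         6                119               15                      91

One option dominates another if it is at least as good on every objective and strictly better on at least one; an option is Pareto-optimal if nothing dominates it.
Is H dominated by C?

C vs H: C is worse on build time (5 vs 1), so it does not dominate H.

No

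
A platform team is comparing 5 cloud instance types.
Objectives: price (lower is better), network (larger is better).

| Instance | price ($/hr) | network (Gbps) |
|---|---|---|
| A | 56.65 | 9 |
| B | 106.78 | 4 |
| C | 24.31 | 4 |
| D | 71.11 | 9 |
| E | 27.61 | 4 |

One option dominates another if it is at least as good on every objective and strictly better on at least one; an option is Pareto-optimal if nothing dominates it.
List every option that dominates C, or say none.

A: worse on price (56.65 vs 24.31).
B: worse on price (106.78 vs 24.31).
D: worse on price (71.11 vs 24.31).
E: worse on price (27.61 vs 24.31).
No option dominates C.

none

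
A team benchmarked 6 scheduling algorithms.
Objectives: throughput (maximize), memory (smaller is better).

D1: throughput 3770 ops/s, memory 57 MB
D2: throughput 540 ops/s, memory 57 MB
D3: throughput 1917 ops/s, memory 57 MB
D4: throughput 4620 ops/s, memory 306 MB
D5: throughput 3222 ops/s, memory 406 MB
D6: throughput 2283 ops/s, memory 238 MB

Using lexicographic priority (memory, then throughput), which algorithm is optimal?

D1

First minimize memory: best is 57, kept {D1, D2, D3}.
Then maximize throughput: best is 3770, kept {D1}.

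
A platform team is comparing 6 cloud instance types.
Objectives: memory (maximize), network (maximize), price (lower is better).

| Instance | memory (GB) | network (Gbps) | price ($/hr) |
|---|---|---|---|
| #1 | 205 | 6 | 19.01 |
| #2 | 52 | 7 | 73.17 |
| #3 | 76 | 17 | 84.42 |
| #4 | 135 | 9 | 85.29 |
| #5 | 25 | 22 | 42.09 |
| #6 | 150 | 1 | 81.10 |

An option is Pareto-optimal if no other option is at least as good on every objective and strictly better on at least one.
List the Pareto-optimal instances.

#1: not dominated (best memory).
#2: not dominated.
#3: not dominated.
#4: not dominated.
#5: not dominated (best network).
#6: dominated by #1 (memory 205≥150, network 6≥1, price 19.01≤81.10).

#1, #2, #3, #4, #5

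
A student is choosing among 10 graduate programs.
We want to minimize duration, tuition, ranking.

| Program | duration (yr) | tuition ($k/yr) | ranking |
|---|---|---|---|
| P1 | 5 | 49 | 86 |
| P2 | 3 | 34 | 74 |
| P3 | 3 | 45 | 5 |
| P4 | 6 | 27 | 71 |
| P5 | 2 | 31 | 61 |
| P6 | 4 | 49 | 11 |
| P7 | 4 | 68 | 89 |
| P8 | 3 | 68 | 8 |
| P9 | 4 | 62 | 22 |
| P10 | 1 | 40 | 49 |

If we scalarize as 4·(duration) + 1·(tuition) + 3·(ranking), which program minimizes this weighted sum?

P3

P1: 4·5 + 1·49 + 3·86 = 327
P2: 4·3 + 1·34 + 3·74 = 268
P3: 4·3 + 1·45 + 3·5 = 72
P4: 4·6 + 1·27 + 3·71 = 264
P5: 4·2 + 1·31 + 3·61 = 222
P6: 4·4 + 1·49 + 3·11 = 98
P7: 4·4 + 1·68 + 3·89 = 351
P8: 4·3 + 1·68 + 3·8 = 104
P9: 4·4 + 1·62 + 3·22 = 144
P10: 4·1 + 1·40 + 3·49 = 191
Lowest: P3 at 72.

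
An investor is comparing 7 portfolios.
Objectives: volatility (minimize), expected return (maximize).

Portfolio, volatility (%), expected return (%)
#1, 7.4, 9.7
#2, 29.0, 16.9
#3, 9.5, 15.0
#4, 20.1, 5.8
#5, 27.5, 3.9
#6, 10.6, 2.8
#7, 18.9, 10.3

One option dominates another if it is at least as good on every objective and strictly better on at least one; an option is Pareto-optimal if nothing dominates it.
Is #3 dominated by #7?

No

#7 vs #3: #7 is worse on volatility (18.9 vs 9.5), so it does not dominate #3.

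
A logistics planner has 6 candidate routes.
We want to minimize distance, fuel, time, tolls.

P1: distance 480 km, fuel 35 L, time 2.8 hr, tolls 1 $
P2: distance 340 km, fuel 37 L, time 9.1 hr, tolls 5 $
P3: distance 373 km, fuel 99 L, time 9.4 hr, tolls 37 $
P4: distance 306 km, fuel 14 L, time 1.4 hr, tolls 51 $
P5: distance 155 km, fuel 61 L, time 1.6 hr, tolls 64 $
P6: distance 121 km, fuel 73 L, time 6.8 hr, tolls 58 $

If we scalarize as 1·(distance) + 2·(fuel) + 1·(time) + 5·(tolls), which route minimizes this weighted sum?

P2

P1: 1·480 + 2·35 + 1·2.8 + 5·1 = 557.8
P2: 1·340 + 2·37 + 1·9.1 + 5·5 = 448.1
P3: 1·373 + 2·99 + 1·9.4 + 5·37 = 765.4
P4: 1·306 + 2·14 + 1·1.4 + 5·51 = 590.4
P5: 1·155 + 2·61 + 1·1.6 + 5·64 = 598.6
P6: 1·121 + 2·73 + 1·6.8 + 5·58 = 563.8
Lowest: P2 at 448.1.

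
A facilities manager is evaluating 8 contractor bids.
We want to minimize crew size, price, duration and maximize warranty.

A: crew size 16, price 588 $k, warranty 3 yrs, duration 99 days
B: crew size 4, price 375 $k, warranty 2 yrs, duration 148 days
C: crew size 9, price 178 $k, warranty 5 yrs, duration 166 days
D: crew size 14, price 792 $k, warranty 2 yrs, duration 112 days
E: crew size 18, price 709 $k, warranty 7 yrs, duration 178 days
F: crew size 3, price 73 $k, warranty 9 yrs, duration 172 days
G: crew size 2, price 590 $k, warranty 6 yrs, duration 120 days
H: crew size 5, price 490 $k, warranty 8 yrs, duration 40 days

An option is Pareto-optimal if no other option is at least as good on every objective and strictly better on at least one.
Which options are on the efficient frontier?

A: dominated by H (crew size 5≤16, price 490≤588, warranty 8≥3, duration 40≤99).
B: not dominated.
C: not dominated.
D: dominated by H (crew size 5≤14, price 490≤792, warranty 8≥2, duration 40≤112).
E: dominated by F (crew size 3≤18, price 73≤709, warranty 9≥7, duration 172≤178).
F: not dominated (best price).
G: not dominated (best crew size).
H: not dominated (best duration).

B, C, F, G, H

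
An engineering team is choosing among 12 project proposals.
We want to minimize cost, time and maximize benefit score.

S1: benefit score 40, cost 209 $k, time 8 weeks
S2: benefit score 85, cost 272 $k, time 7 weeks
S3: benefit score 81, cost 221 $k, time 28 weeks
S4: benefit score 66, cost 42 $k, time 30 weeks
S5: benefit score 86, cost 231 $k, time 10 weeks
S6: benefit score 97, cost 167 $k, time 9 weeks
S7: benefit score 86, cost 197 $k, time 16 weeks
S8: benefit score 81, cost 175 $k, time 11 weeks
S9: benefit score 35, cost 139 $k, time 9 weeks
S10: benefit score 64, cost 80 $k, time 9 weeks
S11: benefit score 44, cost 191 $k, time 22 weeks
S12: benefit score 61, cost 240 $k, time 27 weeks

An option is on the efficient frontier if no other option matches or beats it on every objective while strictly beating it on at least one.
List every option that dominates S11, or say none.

S6: benefit score 97≥44, cost 167≤191, time 9≤22 — dominates S11.
S8: benefit score 81≥44, cost 175≤191, time 11≤22 — dominates S11.
S10: benefit score 64≥44, cost 80≤191, time 9≤22 — dominates S11.
Others (S1, S2, S3, S4, S5, S7, S9, S12) are each worse than S11 on at least one objective.

S6, S8, S10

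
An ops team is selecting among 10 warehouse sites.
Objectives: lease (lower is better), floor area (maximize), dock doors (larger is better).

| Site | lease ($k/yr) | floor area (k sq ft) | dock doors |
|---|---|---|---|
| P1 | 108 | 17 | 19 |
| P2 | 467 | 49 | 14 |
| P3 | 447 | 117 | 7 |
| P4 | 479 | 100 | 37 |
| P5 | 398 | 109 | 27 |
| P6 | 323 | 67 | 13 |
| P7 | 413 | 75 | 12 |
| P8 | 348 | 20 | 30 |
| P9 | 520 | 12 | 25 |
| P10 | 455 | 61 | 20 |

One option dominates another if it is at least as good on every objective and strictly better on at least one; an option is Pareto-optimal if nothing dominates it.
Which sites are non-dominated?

P1, P3, P4, P5, P6, P8

P1: not dominated (best lease).
P2: dominated by P5 (lease 398≤467, floor area 109≥49, dock doors 27≥14).
P3: not dominated (best floor area).
P4: not dominated (best dock doors).
P5: not dominated.
P6: not dominated.
P7: dominated by P5 (lease 398≤413, floor area 109≥75, dock doors 27≥12).
P8: not dominated.
P9: dominated by P4 (lease 479≤520, floor area 100≥12, dock doors 37≥25).
P10: dominated by P5 (lease 398≤455, floor area 109≥61, dock doors 27≥20).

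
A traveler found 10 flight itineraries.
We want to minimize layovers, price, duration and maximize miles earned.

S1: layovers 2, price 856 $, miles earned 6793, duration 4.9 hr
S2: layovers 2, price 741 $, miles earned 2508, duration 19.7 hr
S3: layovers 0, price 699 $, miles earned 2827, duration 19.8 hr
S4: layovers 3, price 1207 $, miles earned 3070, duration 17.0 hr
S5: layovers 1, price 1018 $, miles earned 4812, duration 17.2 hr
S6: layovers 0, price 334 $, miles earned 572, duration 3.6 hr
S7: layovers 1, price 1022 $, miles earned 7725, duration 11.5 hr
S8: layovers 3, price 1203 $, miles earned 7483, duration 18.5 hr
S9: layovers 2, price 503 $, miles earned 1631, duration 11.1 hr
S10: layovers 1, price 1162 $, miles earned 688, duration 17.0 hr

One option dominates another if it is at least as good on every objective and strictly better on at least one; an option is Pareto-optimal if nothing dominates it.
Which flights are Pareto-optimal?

S1: not dominated.
S2: not dominated.
S3: not dominated.
S4: dominated by S1 (layovers 2≤3, price 856≤1207, miles earned 6793≥3070, duration 4.9≤17.0).
S5: not dominated.
S6: not dominated (best price).
S7: not dominated (best miles earned).
S8: dominated by S7 (layovers 1≤3, price 1022≤1203, miles earned 7725≥7483, duration 11.5≤18.5).
S9: not dominated.
S10: dominated by S7 (layovers 1≤1, price 1022≤1162, miles earned 7725≥688, duration 11.5≤17.0).

S1, S2, S3, S5, S6, S7, S9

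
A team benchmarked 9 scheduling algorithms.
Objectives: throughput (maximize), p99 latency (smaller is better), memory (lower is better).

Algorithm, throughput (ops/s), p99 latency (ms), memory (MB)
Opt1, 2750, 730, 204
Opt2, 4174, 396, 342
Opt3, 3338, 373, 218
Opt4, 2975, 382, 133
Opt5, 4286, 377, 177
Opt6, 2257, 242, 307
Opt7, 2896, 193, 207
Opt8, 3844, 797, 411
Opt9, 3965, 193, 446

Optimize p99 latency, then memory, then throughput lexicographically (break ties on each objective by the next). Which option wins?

First minimize p99 latency: best is 193, kept {Opt7, Opt9}.
Then minimize memory: best is 207, kept {Opt7}.

Opt7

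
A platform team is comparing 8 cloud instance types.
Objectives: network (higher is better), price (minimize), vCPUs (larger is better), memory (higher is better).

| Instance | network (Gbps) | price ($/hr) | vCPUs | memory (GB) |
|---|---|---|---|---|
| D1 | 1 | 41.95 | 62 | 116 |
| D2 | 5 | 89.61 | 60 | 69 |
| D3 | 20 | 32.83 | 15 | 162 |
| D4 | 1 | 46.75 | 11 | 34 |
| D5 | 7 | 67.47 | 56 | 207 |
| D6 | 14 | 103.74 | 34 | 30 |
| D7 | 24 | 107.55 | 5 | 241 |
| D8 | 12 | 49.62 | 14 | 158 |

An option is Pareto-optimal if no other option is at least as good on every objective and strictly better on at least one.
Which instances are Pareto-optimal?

D1, D2, D3, D5, D6, D7

D1: not dominated (best vCPUs).
D2: not dominated.
D3: not dominated (best price).
D4: dominated by D1 (network 1≥1, price 41.95≤46.75, vCPUs 62≥11, memory 116≥34).
D5: not dominated.
D6: not dominated.
D7: not dominated (best network).
D8: dominated by D3 (network 20≥12, price 32.83≤49.62, vCPUs 15≥14, memory 162≥158).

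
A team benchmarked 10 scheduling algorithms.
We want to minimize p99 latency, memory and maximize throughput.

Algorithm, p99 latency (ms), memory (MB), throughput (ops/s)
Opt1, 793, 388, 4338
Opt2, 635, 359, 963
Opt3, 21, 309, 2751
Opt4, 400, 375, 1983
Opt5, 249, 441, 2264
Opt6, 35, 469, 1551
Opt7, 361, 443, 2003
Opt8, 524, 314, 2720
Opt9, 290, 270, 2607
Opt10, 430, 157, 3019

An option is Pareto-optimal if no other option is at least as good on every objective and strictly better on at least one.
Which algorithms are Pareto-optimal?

Opt1: not dominated (best throughput).
Opt2: dominated by Opt3 (p99 latency 21≤635, memory 309≤359, throughput 2751≥963).
Opt3: not dominated (best p99 latency).
Opt4: dominated by Opt3 (p99 latency 21≤400, memory 309≤375, throughput 2751≥1983).
Opt5: dominated by Opt3 (p99 latency 21≤249, memory 309≤441, throughput 2751≥2264).
Opt6: dominated by Opt3 (p99 latency 21≤35, memory 309≤469, throughput 2751≥1551).
Opt7: dominated by Opt3 (p99 latency 21≤361, memory 309≤443, throughput 2751≥2003).
Opt8: dominated by Opt3 (p99 latency 21≤524, memory 309≤314, throughput 2751≥2720).
Opt9: not dominated.
Opt10: not dominated (best memory).

Opt1, Opt3, Opt9, Opt10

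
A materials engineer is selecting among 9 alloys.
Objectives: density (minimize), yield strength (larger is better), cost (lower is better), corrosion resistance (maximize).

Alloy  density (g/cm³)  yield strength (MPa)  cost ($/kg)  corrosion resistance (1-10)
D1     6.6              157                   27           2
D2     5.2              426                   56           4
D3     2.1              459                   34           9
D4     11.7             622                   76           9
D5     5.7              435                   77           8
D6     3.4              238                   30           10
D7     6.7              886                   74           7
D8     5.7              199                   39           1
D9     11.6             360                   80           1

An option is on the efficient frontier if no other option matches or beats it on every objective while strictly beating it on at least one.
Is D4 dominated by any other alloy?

D1: worse on yield strength (157 vs 622).
D2: worse on yield strength (426 vs 622).
D3: worse on yield strength (459 vs 622).
D5: worse on yield strength (435 vs 622).
D6: worse on yield strength (238 vs 622).
D7: worse on corrosion resistance (7 vs 9).
D8: worse on yield strength (199 vs 622).
D9: worse on yield strength (360 vs 622).
No option is at least as good as D4 on every objective and strictly better on one.

No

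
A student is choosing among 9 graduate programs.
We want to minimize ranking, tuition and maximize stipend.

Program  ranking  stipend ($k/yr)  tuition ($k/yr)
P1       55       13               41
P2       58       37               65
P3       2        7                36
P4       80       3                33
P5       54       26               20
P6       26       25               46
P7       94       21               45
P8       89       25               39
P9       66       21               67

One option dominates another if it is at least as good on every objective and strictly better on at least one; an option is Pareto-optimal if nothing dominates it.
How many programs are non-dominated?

4

P1: dominated by P5 (ranking 54≤55, stipend 26≥13, tuition 20≤41).
P2: not dominated (best stipend).
P3: not dominated (best ranking).
P4: dominated by P5 (ranking 54≤80, stipend 26≥3, tuition 20≤33).
P5: not dominated (best tuition).
P6: not dominated.
P7: dominated by P5 (ranking 54≤94, stipend 26≥21, tuition 20≤45).
P8: dominated by P5 (ranking 54≤89, stipend 26≥25, tuition 20≤39).
P9: dominated by P2 (ranking 58≤66, stipend 37≥21, tuition 65≤67).
Pareto-optimal: P2, P3, P5, P6 → 4.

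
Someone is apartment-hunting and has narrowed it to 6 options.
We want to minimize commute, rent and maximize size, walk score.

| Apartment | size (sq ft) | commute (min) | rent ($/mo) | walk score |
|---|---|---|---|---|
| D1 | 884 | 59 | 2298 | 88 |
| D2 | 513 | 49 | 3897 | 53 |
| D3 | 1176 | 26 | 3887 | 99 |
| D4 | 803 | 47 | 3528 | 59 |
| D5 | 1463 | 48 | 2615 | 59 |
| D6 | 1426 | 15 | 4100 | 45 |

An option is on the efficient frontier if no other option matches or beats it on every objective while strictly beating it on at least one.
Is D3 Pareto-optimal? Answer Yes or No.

D1: worse on size (884 vs 1176).
D2: worse on size (513 vs 1176).
D4: worse on size (803 vs 1176).
D5: worse on commute (48 vs 26).
D6: worse on rent (4100 vs 3887).
No option is at least as good as D3 on every objective and strictly better on one.

Yes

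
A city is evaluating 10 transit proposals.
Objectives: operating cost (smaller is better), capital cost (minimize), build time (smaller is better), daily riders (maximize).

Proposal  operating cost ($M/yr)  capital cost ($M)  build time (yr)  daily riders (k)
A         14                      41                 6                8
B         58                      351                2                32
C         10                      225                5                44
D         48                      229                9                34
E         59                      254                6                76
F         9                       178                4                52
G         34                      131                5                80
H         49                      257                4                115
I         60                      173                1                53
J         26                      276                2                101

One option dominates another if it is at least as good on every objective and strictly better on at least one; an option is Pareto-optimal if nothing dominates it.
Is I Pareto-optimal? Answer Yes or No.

A: worse on build time (6 vs 1).
B: worse on capital cost (351 vs 173).
C: worse on capital cost (225 vs 173).
D: worse on capital cost (229 vs 173).
E: worse on capital cost (254 vs 173).
F: worse on capital cost (178 vs 173).
G: worse on build time (5 vs 1).
H: worse on capital cost (257 vs 173).
J: worse on capital cost (276 vs 173).
No option is at least as good as I on every objective and strictly better on one.

Yes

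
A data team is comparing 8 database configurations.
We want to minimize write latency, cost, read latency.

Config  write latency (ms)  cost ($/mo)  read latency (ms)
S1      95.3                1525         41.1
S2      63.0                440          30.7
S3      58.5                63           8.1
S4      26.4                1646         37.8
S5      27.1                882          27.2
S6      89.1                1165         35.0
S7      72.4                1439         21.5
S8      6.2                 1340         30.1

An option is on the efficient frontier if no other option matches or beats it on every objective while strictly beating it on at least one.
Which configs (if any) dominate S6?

S2, S3, S5

S2: write latency 63.0≤89.1, cost 440≤1165, read latency 30.7≤35.0 — dominates S6.
S3: write latency 58.5≤89.1, cost 63≤1165, read latency 8.1≤35.0 — dominates S6.
S5: write latency 27.1≤89.1, cost 882≤1165, read latency 27.2≤35.0 — dominates S6.
Others (S1, S4, S7, S8) are each worse than S6 on at least one objective.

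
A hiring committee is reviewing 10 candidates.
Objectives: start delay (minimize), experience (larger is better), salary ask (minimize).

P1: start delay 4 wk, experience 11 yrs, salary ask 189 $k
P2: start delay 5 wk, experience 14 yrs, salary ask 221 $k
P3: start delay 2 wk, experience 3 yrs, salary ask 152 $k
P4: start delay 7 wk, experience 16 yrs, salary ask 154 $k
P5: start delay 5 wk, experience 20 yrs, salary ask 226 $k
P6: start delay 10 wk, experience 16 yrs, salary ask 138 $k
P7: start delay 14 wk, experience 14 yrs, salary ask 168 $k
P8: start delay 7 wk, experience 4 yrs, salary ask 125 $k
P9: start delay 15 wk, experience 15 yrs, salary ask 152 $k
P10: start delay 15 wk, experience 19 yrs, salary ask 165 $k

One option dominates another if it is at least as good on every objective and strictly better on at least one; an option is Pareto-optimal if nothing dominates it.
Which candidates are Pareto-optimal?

P1, P2, P3, P4, P5, P6, P8, P10

P1: not dominated.
P2: not dominated.
P3: not dominated (best start delay).
P4: not dominated.
P5: not dominated (best experience).
P6: not dominated.
P7: dominated by P4 (start delay 7≤14, experience 16≥14, salary ask 154≤168).
P8: not dominated (best salary ask).
P9: dominated by P6 (start delay 10≤15, experience 16≥15, salary ask 138≤152).
P10: not dominated.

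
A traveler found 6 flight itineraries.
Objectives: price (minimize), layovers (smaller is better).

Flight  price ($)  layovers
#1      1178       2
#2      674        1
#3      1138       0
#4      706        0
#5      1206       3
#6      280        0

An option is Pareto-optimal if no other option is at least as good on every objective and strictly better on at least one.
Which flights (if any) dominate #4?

#6

#6: price 280≤706, layovers 0≤0 — dominates #4.
Others (#1, #2, #3, #5) are each worse than #4 on at least one objective.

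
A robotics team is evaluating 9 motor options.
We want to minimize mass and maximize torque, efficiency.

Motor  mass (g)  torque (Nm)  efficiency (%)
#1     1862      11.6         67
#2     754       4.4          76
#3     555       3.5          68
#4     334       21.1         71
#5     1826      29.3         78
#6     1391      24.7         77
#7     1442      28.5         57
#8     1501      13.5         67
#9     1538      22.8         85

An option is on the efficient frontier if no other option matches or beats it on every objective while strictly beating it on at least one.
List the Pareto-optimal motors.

#1: dominated by #4 (mass 334≤1862, torque 21.1≥11.6, efficiency 71≥67).
#2: not dominated.
#3: dominated by #4 (mass 334≤555, torque 21.1≥3.5, efficiency 71≥68).
#4: not dominated (best mass).
#5: not dominated (best torque).
#6: not dominated.
#7: not dominated.
#8: dominated by #4 (mass 334≤1501, torque 21.1≥13.5, efficiency 71≥67).
#9: not dominated (best efficiency).

#2, #4, #5, #6, #7, #9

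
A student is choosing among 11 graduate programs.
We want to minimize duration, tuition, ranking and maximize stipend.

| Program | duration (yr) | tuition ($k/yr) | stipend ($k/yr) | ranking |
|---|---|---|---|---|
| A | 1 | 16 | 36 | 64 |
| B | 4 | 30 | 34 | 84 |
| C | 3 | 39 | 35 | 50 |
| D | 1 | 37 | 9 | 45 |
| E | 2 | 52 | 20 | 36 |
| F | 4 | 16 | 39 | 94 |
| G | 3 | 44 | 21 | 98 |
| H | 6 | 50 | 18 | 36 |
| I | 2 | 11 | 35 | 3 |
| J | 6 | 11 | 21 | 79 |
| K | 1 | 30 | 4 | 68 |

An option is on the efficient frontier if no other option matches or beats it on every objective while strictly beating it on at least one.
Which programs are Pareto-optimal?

A, D, F, I

A: not dominated.
B: dominated by A (duration 1≤4, tuition 16≤30, stipend 36≥34, ranking 64≤84).
C: dominated by I (duration 2≤3, tuition 11≤39, stipend 35≥35, ranking 3≤50).
D: not dominated.
E: dominated by I (duration 2≤2, tuition 11≤52, stipend 35≥20, ranking 3≤36).
F: not dominated (best stipend).
G: dominated by A (duration 1≤3, tuition 16≤44, stipend 36≥21, ranking 64≤98).
H: dominated by I (duration 2≤6, tuition 11≤50, stipend 35≥18, ranking 3≤36).
I: not dominated (best ranking).
J: dominated by I (duration 2≤6, tuition 11≤11, stipend 35≥21, ranking 3≤79).
K: dominated by A (duration 1≤1, tuition 16≤30, stipend 36≥4, ranking 64≤68).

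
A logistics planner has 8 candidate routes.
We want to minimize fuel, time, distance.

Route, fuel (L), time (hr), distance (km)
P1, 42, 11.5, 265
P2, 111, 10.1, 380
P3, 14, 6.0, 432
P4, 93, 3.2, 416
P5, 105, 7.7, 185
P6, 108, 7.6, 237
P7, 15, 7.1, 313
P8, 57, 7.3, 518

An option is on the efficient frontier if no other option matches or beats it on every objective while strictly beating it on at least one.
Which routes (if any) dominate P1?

P2: worse on fuel (111 vs 42).
P3: worse on distance (432 vs 265).
P4: worse on fuel (93 vs 42).
P5: worse on fuel (105 vs 42).
P6: worse on fuel (108 vs 42).
P7: worse on distance (313 vs 265).
P8: worse on fuel (57 vs 42).
No option dominates P1.

none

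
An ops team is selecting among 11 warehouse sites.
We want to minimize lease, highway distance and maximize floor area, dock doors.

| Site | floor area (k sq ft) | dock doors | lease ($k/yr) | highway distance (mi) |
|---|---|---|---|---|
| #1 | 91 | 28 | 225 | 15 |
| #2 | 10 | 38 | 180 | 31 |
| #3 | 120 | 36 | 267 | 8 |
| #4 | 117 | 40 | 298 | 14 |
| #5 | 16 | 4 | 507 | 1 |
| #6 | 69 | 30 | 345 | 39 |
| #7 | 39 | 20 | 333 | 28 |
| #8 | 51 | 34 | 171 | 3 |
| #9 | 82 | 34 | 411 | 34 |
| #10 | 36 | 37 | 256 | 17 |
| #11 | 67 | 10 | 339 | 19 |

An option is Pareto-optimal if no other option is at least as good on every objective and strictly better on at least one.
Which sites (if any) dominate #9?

#3: floor area 120≥82, dock doors 36≥34, lease 267≤411, highway distance 8≤34 — dominates #9.
#4: floor area 117≥82, dock doors 40≥34, lease 298≤411, highway distance 14≤34 — dominates #9.
Others (#1, #2, #5, #6, #7, #8, #10, #11) are each worse than #9 on at least one objective.

#3, #4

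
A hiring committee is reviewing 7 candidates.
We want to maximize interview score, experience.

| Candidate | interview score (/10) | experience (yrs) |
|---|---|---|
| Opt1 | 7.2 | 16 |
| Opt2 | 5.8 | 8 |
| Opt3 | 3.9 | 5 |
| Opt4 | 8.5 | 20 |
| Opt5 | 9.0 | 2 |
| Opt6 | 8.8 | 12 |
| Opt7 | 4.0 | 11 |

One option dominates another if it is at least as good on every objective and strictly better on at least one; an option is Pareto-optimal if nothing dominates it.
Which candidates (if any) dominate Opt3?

Opt1, Opt2, Opt4, Opt6, Opt7

Opt1: interview score 7.2≥3.9, experience 16≥5 — dominates Opt3.
Opt2: interview score 5.8≥3.9, experience 8≥5 — dominates Opt3.
Opt4: interview score 8.5≥3.9, experience 20≥5 — dominates Opt3.
Opt6: interview score 8.8≥3.9, experience 12≥5 — dominates Opt3.
Opt7: interview score 4.0≥3.9, experience 11≥5 — dominates Opt3.
Others (Opt5) are each worse than Opt3 on at least one objective.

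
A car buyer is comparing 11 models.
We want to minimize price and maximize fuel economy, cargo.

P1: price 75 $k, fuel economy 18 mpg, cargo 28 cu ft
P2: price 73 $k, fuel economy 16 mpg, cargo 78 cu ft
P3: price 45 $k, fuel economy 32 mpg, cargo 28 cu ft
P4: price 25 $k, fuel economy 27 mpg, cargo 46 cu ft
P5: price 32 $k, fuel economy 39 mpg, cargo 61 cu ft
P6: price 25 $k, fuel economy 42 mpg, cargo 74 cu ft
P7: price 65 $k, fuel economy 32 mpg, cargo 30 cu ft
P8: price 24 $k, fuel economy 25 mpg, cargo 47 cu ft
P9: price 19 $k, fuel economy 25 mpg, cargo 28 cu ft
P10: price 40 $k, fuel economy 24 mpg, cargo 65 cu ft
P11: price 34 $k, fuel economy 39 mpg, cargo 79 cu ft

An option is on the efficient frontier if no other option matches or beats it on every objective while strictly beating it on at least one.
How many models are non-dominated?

P1: dominated by P3 (price 45≤75, fuel economy 32≥18, cargo 28≥28).
P2: dominated by P11 (price 34≤73, fuel economy 39≥16, cargo 79≥78).
P3: dominated by P5 (price 32≤45, fuel economy 39≥32, cargo 61≥28).
P4: dominated by P6 (price 25≤25, fuel economy 42≥27, cargo 74≥46).
P5: dominated by P6 (price 25≤32, fuel economy 42≥39, cargo 74≥61).
P6: not dominated (best fuel economy).
P7: dominated by P5 (price 32≤65, fuel economy 39≥32, cargo 61≥30).
P8: not dominated.
P9: not dominated (best price).
P10: dominated by P6 (price 25≤40, fuel economy 42≥24, cargo 74≥65).
P11: not dominated (best cargo).
Pareto-optimal: P6, P8, P9, P11 → 4.

4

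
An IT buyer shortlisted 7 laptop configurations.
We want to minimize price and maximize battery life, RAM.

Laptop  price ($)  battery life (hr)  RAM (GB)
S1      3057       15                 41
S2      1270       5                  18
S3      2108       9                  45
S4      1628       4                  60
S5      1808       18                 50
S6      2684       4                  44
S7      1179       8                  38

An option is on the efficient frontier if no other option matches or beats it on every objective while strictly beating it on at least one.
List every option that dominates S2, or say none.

S7

S7: price 1179≤1270, battery life 8≥5, RAM 38≥18 — dominates S2.
Others (S1, S3, S4, S5, S6) are each worse than S2 on at least one objective.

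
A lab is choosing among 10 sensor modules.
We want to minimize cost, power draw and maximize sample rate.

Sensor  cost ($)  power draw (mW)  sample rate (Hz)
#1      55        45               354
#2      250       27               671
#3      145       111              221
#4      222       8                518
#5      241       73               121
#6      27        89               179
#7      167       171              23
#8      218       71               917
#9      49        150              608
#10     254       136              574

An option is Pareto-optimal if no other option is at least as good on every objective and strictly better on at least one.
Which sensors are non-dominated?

#1, #2, #4, #6, #8, #9

#1: not dominated.
#2: not dominated.
#3: dominated by #1 (cost 55≤145, power draw 45≤111, sample rate 354≥221).
#4: not dominated (best power draw).
#5: dominated by #1 (cost 55≤241, power draw 45≤73, sample rate 354≥121).
#6: not dominated (best cost).
#7: dominated by #1 (cost 55≤167, power draw 45≤171, sample rate 354≥23).
#8: not dominated (best sample rate).
#9: not dominated.
#10: dominated by #2 (cost 250≤254, power draw 27≤136, sample rate 671≥574).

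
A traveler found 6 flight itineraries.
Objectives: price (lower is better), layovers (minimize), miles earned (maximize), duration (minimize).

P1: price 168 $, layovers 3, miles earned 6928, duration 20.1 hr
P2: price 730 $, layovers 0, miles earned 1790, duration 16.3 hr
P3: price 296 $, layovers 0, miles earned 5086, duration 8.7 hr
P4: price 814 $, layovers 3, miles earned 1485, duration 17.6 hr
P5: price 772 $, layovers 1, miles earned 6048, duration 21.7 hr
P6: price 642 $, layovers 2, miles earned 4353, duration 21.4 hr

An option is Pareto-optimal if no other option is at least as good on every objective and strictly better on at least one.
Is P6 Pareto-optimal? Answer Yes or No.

P3 vs P6: price 296≤642, layovers 0≤2, miles earned 5086≥4353, duration 8.7≤21.4 — P3 is at least as good on every objective and strictly better on at least one, so P3 dominates P6.

No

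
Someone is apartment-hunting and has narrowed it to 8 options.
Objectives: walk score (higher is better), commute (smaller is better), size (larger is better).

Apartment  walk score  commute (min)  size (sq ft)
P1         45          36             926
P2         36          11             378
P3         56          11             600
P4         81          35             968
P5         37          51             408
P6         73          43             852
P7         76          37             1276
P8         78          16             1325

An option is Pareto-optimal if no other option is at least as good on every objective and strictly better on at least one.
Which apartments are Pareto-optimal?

P3, P4, P8

P1: dominated by P4 (walk score 81≥45, commute 35≤36, size 968≥926).
P2: dominated by P3 (walk score 56≥36, commute 11≤11, size 600≥378).
P3: not dominated.
P4: not dominated (best walk score).
P5: dominated by P1 (walk score 45≥37, commute 36≤51, size 926≥408).
P6: dominated by P4 (walk score 81≥73, commute 35≤43, size 968≥852).
P7: dominated by P8 (walk score 78≥76, commute 16≤37, size 1325≥1276).
P8: not dominated (best size).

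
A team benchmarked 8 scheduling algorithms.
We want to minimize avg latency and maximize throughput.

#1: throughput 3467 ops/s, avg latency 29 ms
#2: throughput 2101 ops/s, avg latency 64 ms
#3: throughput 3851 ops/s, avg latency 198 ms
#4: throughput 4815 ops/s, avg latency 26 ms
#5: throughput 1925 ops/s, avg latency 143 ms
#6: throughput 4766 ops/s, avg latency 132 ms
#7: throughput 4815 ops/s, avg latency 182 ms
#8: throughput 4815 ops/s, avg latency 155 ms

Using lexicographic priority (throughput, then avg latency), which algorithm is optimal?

#4

First maximize throughput: best is 4815, kept {#4, #7, #8}.
Then minimize avg latency: best is 26, kept {#4}.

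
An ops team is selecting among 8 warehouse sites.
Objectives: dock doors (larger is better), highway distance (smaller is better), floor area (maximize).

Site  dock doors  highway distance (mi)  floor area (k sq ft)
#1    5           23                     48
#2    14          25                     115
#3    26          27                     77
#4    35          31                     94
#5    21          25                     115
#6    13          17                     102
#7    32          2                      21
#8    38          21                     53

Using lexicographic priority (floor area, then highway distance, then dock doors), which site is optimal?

#5

First maximize floor area: best is 115, kept {#2, #5}.
Then minimize highway distance: best is 25, kept {#2, #5}.
Then maximize dock doors: best is 21, kept {#5}.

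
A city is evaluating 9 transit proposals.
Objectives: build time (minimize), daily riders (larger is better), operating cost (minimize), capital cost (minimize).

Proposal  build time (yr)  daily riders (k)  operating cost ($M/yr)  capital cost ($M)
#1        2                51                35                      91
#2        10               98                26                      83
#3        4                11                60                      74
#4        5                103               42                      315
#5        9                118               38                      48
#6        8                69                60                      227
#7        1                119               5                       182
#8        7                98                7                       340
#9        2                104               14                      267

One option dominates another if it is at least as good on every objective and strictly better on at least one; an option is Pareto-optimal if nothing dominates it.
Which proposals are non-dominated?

#1: not dominated.
#2: not dominated.
#3: not dominated.
#4: dominated by #7 (build time 1≤5, daily riders 119≥103, operating cost 5≤42, capital cost 182≤315).
#5: not dominated (best capital cost).
#6: dominated by #7 (build time 1≤8, daily riders 119≥69, operating cost 5≤60, capital cost 182≤227).
#7: not dominated (best build time).
#8: dominated by #7 (build time 1≤7, daily riders 119≥98, operating cost 5≤7, capital cost 182≤340).
#9: dominated by #7 (build time 1≤2, daily riders 119≥104, operating cost 5≤14, capital cost 182≤267).

#1, #2, #3, #5, #7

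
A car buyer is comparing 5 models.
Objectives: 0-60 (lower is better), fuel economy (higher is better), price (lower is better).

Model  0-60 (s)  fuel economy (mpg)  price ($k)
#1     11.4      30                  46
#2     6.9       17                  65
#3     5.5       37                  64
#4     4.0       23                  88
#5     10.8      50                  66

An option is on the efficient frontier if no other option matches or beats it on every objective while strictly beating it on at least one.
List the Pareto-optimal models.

#1: not dominated (best price).
#2: dominated by #3 (0-60 5.5≤6.9, fuel economy 37≥17, price 64≤65).
#3: not dominated.
#4: not dominated (best 0-60).
#5: not dominated (best fuel economy).

#1, #3, #4, #5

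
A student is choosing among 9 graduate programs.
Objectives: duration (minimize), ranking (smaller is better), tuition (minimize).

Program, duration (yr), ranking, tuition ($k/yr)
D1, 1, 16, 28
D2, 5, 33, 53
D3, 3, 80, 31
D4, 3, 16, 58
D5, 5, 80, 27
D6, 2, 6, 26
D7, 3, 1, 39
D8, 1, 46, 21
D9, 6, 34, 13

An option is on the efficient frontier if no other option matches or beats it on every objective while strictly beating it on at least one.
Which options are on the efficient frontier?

D1, D6, D7, D8, D9

D1: not dominated.
D2: dominated by D1 (duration 1≤5, ranking 16≤33, tuition 28≤53).
D3: dominated by D1 (duration 1≤3, ranking 16≤80, tuition 28≤31).
D4: dominated by D1 (duration 1≤3, ranking 16≤16, tuition 28≤58).
D5: dominated by D6 (duration 2≤5, ranking 6≤80, tuition 26≤27).
D6: not dominated.
D7: not dominated (best ranking).
D8: not dominated.
D9: not dominated (best tuition).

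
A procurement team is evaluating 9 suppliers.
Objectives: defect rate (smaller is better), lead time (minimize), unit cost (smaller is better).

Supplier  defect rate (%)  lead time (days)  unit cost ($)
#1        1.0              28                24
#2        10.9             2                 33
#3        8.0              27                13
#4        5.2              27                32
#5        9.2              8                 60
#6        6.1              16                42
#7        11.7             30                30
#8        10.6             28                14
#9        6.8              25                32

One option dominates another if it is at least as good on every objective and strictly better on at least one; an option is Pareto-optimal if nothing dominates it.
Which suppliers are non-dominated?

#1, #2, #3, #4, #5, #6, #9

#1: not dominated (best defect rate).
#2: not dominated (best lead time).
#3: not dominated (best unit cost).
#4: not dominated.
#5: not dominated.
#6: not dominated.
#7: dominated by #1 (defect rate 1.0≤11.7, lead time 28≤30, unit cost 24≤30).
#8: dominated by #3 (defect rate 8.0≤10.6, lead time 27≤28, unit cost 13≤14).
#9: not dominated.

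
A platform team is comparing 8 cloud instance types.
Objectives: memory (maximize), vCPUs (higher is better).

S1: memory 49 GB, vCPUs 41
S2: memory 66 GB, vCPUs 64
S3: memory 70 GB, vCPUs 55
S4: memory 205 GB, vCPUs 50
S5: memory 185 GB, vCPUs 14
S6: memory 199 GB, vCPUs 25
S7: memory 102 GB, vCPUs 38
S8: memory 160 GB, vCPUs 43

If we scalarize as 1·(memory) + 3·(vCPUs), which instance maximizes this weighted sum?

S4

S1: 1·49 + 3·41 = 172
S2: 1·66 + 3·64 = 258
S3: 1·70 + 3·55 = 235
S4: 1·205 + 3·50 = 355
S5: 1·185 + 3·14 = 227
S6: 1·199 + 3·25 = 274
S7: 1·102 + 3·38 = 216
S8: 1·160 + 3·43 = 289
Highest: S4 at 355.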